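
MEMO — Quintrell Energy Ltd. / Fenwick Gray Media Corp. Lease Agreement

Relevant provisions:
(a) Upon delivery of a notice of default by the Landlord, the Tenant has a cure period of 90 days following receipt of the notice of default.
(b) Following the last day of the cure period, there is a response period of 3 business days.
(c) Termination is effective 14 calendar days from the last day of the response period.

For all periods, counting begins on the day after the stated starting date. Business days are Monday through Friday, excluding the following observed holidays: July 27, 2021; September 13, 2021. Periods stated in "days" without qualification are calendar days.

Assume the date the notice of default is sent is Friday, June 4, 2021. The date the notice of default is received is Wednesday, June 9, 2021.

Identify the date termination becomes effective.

The last day of the cure period: June 9, 2021 + 90 days = September 7, 2021.
From Tuesday, September 7, 2021, 3 business days (Sep 8, Sep 9, Sep 10, skipping weekends) brings us to Friday, September 10, 2021, which is the last day of the response period.
Adding 14 calendar days to September 10, 2021 gives September 24, 2021, which is the date termination becomes effective.

September 24, 2021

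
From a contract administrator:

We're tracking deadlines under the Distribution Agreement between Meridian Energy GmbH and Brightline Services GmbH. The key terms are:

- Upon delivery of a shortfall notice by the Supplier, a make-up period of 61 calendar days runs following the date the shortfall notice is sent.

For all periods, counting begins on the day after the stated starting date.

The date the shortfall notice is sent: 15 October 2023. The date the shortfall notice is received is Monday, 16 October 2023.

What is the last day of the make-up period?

15 December 2023

The last day of the make-up period: 15 October 2023 + 61 days = 15 December 2023.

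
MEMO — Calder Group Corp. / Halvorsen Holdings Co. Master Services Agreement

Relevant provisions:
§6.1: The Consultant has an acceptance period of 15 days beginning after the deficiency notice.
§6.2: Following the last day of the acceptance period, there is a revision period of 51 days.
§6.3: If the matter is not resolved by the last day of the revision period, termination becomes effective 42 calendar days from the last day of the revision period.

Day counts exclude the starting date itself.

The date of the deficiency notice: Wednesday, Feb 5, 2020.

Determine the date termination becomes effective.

May 23, 2020

Adding 15 calendar days to Feb 5, 2020 gives Feb 20, 2020, which is the last day of the acceptance period.
Adding 51 calendar days to Feb 20, 2020 gives Apr 11, 2020, which is the last day of the revision period.
Adding 42 calendar days to Apr 11, 2020 gives May 23, 2020, which is the date termination becomes effective.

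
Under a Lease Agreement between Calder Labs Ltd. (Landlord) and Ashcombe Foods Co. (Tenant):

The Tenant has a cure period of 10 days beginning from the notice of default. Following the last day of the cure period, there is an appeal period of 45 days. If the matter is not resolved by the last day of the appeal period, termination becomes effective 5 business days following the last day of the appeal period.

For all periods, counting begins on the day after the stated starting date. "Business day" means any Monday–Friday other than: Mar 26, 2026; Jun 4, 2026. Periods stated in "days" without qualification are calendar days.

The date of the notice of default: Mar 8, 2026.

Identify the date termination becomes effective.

May 8, 2026

The last day of the cure period: 10 calendar days after Mar 8, 2026 is Mar 18, 2026.
The last day of the appeal period: 45 calendar days after Mar 18, 2026 is May 2, 2026.
The date termination becomes effective: 5 business days after Saturday, May 2, 2026, skipping weekends — May 4, May 5, May 6, May 7, May 8 — lands on Friday, May 8, 2026.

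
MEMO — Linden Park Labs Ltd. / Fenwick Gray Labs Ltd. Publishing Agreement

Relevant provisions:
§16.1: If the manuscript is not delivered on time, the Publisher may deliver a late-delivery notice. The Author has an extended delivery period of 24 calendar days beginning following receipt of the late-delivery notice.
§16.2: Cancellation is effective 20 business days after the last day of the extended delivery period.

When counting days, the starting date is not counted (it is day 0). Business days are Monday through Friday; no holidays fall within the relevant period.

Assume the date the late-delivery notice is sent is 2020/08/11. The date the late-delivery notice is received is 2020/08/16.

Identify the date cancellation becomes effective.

2020/10/07

The last day of the extended delivery period: 2020/08/16 + 24 days = 2020/09/09.
The date cancellation becomes effective: counting 20 business days from Wednesday, 2020/09/09 (Sep 10, Sep 11, Sep 14, Sep 15, …, Oct 5, Oct 6, Oct 7, skipping weekends) reaches Wednesday, 2020/10/07.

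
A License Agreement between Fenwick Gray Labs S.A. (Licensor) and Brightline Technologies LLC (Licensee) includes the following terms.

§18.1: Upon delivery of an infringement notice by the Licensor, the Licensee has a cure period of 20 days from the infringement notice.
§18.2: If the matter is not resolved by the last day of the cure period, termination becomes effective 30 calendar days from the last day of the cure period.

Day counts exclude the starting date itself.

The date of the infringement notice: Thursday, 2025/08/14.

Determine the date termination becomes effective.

The last day of the cure period: 2025/08/14 + 20 days = 2025/09/03.
Adding 30 calendar days to 2025/09/03 gives 2025/10/03, which is the date termination becomes effective.

2025/10/03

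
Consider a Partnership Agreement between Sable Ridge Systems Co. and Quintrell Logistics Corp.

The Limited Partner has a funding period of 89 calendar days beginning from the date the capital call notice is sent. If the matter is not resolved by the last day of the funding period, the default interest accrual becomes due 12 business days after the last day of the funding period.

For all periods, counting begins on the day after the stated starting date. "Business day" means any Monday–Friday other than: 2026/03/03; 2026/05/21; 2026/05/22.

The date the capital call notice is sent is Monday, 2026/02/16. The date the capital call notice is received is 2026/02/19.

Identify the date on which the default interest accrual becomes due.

Adding 89 calendar days to 2026/02/16 gives 2026/05/16, which is the last day of the funding period.
The date on which the default interest accrual becomes due: counting 12 business days from Saturday, 2026/05/16 (May 18, May 19, May 20, May 25, …, Jun 2, Jun 3, Jun 4, skipping weekends and the listed holidays on May 21, May 22) reaches Thursday, 2026/06/04.

2026/06/04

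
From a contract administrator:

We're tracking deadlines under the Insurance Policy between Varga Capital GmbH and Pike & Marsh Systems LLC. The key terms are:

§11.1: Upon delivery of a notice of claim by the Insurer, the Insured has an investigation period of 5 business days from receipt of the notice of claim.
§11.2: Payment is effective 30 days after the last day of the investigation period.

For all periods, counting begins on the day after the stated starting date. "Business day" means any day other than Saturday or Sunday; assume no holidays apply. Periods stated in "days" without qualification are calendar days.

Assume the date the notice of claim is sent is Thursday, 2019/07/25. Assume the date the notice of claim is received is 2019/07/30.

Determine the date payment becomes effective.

2019/09/05

The last day of the investigation period: counting 5 business days from Tuesday, 2019/07/30 (Jul 31, Aug 1, Aug 2, Aug 5, Aug 6, skipping weekends) reaches Tuesday, 2019/08/06.
The date payment becomes effective: 2019/08/06 + 30 days = 2019/09/05.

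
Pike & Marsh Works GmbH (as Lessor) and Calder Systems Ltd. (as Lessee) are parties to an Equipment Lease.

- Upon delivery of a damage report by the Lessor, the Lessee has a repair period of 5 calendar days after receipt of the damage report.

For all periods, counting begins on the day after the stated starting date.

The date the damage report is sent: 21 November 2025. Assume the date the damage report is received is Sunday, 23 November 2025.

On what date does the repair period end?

28 November 2025

The last day of the repair period: 23 November 2025 + 5 days = 28 November 2025.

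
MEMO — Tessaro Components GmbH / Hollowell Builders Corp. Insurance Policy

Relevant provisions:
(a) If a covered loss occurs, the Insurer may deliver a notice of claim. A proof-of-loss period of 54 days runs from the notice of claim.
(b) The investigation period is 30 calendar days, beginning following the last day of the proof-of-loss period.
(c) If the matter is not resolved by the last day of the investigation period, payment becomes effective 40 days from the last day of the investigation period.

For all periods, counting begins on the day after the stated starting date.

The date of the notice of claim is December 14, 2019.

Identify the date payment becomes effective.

April 16, 2020

The last day of the proof-of-loss period: 54 calendar days after December 14, 2019 is February 6, 2020.
The last day of the investigation period: February 6, 2020 + 30 days = March 7, 2020.
The date payment becomes effective: March 7, 2020 + 40 days = April 16, 2020.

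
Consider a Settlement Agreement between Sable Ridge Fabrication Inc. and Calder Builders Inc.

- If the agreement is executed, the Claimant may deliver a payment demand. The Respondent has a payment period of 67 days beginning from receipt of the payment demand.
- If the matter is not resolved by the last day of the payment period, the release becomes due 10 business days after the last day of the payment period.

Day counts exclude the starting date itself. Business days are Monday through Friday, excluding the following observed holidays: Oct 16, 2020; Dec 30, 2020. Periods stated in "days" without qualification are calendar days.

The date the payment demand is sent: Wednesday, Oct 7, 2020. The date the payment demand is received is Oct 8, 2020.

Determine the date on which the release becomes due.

Dec 28, 2020

The last day of the payment period: 67 calendar days after Oct 8, 2020 is Dec 14, 2020.
From Monday, Dec 14, 2020, 10 business days (Dec 15, Dec 16, Dec 17, Dec 18, Dec 21, Dec 22, Dec 23, Dec 24, Dec 25, Dec 28, skipping weekends) brings us to Monday, Dec 28, 2020, which is the date on which the release becomes due.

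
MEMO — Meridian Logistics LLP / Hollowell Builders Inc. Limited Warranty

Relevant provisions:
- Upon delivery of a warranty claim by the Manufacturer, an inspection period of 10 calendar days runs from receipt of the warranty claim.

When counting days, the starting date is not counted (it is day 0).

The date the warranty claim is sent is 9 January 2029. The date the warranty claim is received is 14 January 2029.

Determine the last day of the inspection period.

24 January 2029

The last day of the inspection period: 10 calendar days after 14 January 2029 is 24 January 2029.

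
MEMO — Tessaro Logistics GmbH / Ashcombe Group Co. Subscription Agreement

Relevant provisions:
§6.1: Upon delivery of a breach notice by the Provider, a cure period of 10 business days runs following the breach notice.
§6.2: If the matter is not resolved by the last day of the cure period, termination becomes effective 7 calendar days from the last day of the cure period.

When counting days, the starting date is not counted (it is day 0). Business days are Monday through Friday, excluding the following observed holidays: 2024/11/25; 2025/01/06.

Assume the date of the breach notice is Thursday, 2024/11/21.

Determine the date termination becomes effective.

From Thursday, 2024/11/21, 10 business days (Nov 22, Nov 26, Nov 27, Nov 28, Nov 29, Dec 2, Dec 3, Dec 4, Dec 5, Dec 6, skipping weekends and the listed holiday on Nov 25) brings us to Friday, 2024/12/06, which is the last day of the cure period.
The date termination becomes effective: 7 calendar days after 2024/12/06 is 2024/12/13.

2024/12/13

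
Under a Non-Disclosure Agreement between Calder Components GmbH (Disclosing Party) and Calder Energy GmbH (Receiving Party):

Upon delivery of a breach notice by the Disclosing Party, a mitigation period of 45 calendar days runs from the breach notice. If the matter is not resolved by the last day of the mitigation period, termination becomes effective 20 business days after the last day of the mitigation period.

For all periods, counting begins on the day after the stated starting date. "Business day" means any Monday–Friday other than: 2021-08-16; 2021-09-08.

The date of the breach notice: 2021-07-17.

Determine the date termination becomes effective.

The last day of the mitigation period: 2021-07-17 + 45 days = 2021-08-31.
The date termination becomes effective: 20 business days after Tuesday, 2021-08-31, skipping weekends and the listed holiday on Sep 8 — Sep 1, Sep 2, Sep 3, Sep 6, …, Sep 27, Sep 28, Sep 29 — lands on Wednesday, 2021-09-29.

2021-09-29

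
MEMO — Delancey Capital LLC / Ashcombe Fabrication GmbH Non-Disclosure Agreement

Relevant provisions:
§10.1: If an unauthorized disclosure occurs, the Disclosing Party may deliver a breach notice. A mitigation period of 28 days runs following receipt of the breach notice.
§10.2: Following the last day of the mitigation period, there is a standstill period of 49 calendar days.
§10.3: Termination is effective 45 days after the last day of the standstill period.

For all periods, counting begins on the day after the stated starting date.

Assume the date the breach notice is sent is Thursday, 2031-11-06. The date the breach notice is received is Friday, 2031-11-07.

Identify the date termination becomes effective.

The last day of the mitigation period: 2031-11-07 + 28 days = 2031-12-05.
The last day of the standstill period: 49 calendar days after 2031-12-05 is 2032-01-23.
The date termination becomes effective: 2032-01-23 + 45 days = 2032-03-08.

2032-03-08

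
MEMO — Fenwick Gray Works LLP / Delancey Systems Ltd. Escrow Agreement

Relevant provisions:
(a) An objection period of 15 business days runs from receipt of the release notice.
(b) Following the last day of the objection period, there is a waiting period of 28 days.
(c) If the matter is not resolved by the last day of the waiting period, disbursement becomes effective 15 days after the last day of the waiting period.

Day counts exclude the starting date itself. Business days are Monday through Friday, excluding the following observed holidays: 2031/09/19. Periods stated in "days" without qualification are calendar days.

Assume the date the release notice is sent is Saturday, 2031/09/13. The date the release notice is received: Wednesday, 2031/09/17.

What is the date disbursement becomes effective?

2031/11/21

From Wednesday, 2031/09/17, 15 business days (Sep 18, Sep 22, Sep 23, Sep 24, …, Oct 7, Oct 8, Oct 9, skipping weekends and the listed holiday on Sep 19) brings us to Thursday, 2031/10/09, which is the last day of the objection period.
The last day of the waiting period: 28 calendar days after 2031/10/09 is 2031/11/06.
The date disbursement becomes effective: 2031/11/06 + 15 days = 2031/11/21.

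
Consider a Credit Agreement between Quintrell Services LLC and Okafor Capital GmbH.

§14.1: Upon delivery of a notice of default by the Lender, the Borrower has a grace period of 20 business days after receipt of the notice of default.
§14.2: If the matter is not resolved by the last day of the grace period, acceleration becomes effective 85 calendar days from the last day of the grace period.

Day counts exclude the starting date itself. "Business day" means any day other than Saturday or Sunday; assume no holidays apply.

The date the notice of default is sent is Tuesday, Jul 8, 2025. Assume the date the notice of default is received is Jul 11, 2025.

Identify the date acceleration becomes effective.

The last day of the grace period: 20 business days after Friday, Jul 11, 2025, skipping weekends — Jul 14, Jul 15, Jul 16, Jul 17, …, Aug 6, Aug 7, Aug 8 — lands on Friday, Aug 8, 2025.
The date acceleration becomes effective: 85 calendar days after Aug 8, 2025 is Nov 1, 2025.

Nov 1, 2025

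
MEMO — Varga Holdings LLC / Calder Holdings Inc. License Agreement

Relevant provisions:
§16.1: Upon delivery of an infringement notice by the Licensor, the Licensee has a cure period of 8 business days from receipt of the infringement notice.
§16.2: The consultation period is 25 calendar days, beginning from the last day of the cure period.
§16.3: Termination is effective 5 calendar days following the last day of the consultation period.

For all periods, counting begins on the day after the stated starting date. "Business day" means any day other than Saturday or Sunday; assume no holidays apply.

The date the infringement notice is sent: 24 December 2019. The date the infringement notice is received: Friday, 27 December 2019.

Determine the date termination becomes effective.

7 February 2020

The last day of the cure period: counting 8 business days from Friday, 27 December 2019 (Dec 30, Dec 31, Jan 1, Jan 2, Jan 3, Jan 6, Jan 7, Jan 8, skipping weekends) reaches Wednesday, 8 January 2020.
The last day of the consultation period: 25 calendar days after 8 January 2020 is 2 February 2020.
Adding 5 calendar days to 2 February 2020 gives 7 February 2020, which is the date termination becomes effective.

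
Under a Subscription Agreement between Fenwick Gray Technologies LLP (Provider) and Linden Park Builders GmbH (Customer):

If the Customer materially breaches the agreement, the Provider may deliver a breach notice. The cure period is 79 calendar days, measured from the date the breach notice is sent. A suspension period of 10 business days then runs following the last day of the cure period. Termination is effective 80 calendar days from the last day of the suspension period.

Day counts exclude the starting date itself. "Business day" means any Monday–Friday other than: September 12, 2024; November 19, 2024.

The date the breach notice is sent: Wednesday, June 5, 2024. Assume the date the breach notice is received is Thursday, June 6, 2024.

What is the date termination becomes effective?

November 25, 2024

Adding 79 calendar days to June 5, 2024 gives August 23, 2024, which is the last day of the cure period.
The last day of the suspension period: counting 10 business days from Friday, August 23, 2024 (Aug 26, Aug 27, Aug 28, Aug 29, Aug 30, Sep 2, Sep 3, Sep 4, Sep 5, Sep 6, skipping weekends) reaches Friday, September 6, 2024.
The date termination becomes effective: September 6, 2024 + 80 days = November 25, 2024.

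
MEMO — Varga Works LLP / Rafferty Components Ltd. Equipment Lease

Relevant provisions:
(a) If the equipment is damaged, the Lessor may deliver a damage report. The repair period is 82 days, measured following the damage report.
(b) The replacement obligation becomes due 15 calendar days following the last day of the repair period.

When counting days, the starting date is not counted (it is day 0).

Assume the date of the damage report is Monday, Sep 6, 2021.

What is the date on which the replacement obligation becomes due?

Dec 12, 2021

The last day of the repair period: 82 calendar days after Sep 6, 2021 is Nov 27, 2021.
The date on which the replacement obligation becomes due: Nov 27, 2021 + 15 days = Dec 12, 2021.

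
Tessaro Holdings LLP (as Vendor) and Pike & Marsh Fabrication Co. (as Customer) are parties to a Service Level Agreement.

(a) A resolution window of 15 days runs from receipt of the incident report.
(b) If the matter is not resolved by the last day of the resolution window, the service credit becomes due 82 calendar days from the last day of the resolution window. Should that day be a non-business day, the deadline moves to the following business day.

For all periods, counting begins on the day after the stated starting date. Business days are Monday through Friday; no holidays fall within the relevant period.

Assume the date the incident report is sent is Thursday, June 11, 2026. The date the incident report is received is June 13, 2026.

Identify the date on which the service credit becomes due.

Adding 15 calendar days to June 13, 2026 gives June 28, 2026, which is the last day of the resolution window.
Adding 82 calendar days to June 28, 2026 gives September 18, 2026, which is the date on which the service credit becomes due. September 18, 2026 is a Friday, so no roll-forward applies.

September 18, 2026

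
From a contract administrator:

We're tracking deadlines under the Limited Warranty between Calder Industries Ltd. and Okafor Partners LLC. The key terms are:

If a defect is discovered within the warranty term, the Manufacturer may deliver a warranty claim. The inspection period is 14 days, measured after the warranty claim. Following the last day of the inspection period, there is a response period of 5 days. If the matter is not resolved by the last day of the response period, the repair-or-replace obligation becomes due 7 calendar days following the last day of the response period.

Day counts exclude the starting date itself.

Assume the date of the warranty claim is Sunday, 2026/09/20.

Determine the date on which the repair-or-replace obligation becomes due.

The last day of the inspection period: 14 calendar days after 2026/09/20 is 2026/10/04.
Adding 5 calendar days to 2026/10/04 gives 2026/10/09, which is the last day of the response period.
The date on which the repair-or-replace obligation becomes due: 7 calendar days after 2026/10/09 is 2026/10/16.

2026/10/16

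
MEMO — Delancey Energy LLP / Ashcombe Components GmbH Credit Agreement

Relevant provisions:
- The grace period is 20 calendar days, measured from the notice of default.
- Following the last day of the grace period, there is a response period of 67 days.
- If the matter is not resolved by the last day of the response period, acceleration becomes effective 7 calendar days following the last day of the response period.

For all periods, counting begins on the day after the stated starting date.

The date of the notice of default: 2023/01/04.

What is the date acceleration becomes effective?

The last day of the grace period: 20 calendar days after 2023/01/04 is 2023/01/24.
Adding 67 calendar days to 2023/01/24 gives 2023/04/01, which is the last day of the response period.
The date acceleration becomes effective: 7 calendar days after 2023/04/01 is 2023/04/08.

2023/04/08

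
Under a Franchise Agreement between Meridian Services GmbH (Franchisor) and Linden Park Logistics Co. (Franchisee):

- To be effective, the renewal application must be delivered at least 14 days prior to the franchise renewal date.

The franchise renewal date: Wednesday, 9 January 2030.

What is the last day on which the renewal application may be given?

26 December 2029

9 January 2030 minus 14 days is 26 December 2029.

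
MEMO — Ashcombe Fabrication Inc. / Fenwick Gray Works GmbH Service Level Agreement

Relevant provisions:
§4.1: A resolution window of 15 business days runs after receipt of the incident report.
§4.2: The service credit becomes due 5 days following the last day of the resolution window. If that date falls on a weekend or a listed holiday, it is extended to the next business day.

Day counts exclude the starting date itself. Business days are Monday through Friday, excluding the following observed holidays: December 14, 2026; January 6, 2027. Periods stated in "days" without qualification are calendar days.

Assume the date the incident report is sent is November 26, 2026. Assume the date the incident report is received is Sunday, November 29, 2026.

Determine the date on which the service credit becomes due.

From Sunday, November 29, 2026, 15 business days (Nov 30, Dec 1, Dec 2, Dec 3, …, Dec 17, Dec 18, Dec 21, skipping weekends and the listed holiday on Dec 14) brings us to Monday, December 21, 2026, which is the last day of the resolution window.
The date on which the service credit becomes due: 5 calendar days after December 21, 2026 is December 26, 2026. That falls on a Saturday, so it rolls to the next business day, Monday, December 28, 2026.

December 28, 2026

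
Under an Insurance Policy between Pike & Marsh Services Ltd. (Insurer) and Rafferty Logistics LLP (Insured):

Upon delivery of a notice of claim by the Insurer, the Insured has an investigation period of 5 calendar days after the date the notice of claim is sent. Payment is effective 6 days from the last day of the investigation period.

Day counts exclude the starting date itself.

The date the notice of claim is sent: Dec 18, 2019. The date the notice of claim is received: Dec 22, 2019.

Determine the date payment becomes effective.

The last day of the investigation period: Dec 18, 2019 + 5 days = Dec 23, 2019.
Adding 6 calendar days to Dec 23, 2019 gives Dec 29, 2019, which is the date payment becomes effective.

Dec 29, 2019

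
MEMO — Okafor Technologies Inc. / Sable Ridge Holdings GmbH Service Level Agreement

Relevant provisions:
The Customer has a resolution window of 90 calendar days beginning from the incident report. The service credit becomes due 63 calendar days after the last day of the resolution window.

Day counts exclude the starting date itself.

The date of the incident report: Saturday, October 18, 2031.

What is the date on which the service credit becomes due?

The last day of the resolution window: 90 calendar days after October 18, 2031 is January 16, 2032.
The date on which the service credit becomes due: January 16, 2032 + 63 days = March 19, 2032.

March 19, 2032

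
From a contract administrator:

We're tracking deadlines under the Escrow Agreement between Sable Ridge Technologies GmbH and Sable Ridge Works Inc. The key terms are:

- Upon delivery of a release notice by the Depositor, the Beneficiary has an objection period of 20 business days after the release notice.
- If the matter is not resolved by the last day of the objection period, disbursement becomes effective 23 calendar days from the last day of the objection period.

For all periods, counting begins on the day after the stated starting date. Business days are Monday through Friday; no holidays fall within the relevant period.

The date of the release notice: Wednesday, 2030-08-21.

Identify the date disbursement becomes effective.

2030-10-11

The last day of the objection period: 20 business days after Wednesday, 2030-08-21, skipping weekends — Aug 22, Aug 23, Aug 26, Aug 27, …, Sep 16, Sep 17, Sep 18 — lands on Wednesday, 2030-09-18.
Adding 23 calendar days to 2030-09-18 gives 2030-10-11, which is the date disbursement becomes effective.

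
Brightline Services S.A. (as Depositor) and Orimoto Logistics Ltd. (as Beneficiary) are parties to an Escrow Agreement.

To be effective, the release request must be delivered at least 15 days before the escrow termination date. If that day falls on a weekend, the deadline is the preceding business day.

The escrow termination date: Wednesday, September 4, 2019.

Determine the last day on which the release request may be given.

August 20, 2019

September 4, 2019 minus 15 days is August 20, 2019. That is a Tuesday, so no adjustment is needed.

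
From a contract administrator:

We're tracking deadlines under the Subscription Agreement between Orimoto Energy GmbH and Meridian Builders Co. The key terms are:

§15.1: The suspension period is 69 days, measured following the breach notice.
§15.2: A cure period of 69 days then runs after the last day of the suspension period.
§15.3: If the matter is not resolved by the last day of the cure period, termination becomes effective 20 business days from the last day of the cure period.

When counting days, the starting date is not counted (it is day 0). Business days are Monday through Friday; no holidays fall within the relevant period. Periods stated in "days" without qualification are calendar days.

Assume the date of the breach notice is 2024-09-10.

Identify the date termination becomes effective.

2025-02-21

Adding 69 calendar days to 2024-09-10 gives 2024-11-18, which is the last day of the suspension period.
The last day of the cure period: 69 calendar days after 2024-11-18 is 2025-01-26.
From Sunday, 2025-01-26, 20 business days (Jan 27, Jan 28, Jan 29, Jan 30, …, Feb 19, Feb 20, Feb 21, skipping weekends) brings us to Friday, 2025-02-21, which is the date termination becomes effective.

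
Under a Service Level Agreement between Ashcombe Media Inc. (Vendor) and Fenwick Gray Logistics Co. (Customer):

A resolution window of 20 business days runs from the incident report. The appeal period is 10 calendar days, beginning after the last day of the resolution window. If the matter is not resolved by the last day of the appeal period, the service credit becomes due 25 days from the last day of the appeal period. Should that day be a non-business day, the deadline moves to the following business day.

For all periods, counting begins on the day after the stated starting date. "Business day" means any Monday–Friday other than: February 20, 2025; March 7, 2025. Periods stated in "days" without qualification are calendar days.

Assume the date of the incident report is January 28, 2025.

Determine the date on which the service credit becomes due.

The last day of the resolution window: counting 20 business days from Tuesday, January 28, 2025 (Jan 29, Jan 30, Jan 31, Feb 3, …, Feb 24, Feb 25, Feb 26, skipping weekends and the listed holiday on Feb 20) reaches Wednesday, February 26, 2025.
Adding 10 calendar days to February 26, 2025 gives March 8, 2025, which is the last day of the appeal period.
The date on which the service credit becomes due: 25 calendar days after March 8, 2025 is April 2, 2025. April 2, 2025 is a Wednesday and is not a listed holiday, so no roll-forward applies.

April 2, 2025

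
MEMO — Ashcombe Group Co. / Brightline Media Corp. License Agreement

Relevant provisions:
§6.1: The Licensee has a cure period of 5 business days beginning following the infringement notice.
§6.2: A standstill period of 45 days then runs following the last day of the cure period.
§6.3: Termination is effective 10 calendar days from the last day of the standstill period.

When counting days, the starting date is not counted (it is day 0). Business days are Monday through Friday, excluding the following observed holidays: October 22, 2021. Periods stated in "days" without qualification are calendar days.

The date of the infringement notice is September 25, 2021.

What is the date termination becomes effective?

November 25, 2021

The last day of the cure period: counting 5 business days from Saturday, September 25, 2021 (Sep 27, Sep 28, Sep 29, Sep 30, Oct 1, skipping weekends) reaches Friday, October 1, 2021.
The last day of the standstill period: October 1, 2021 + 45 days = November 15, 2021.
The date termination becomes effective: 10 calendar days after November 15, 2021 is November 25, 2021.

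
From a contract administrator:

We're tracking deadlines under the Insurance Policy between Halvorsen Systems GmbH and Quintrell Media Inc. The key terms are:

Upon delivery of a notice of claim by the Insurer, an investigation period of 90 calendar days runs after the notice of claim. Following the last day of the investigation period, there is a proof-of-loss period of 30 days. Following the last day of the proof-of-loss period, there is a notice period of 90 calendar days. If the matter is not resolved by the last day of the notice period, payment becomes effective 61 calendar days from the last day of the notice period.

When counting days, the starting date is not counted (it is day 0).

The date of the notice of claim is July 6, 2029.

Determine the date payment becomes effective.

April 3, 2030

The last day of the investigation period: July 6, 2029 + 90 days = October 4, 2029.
The last day of the proof-of-loss period: October 4, 2029 + 30 days = November 3, 2029.
Adding 90 calendar days to November 3, 2029 gives February 1, 2030, which is the last day of the notice period.
The date payment becomes effective: 61 calendar days after February 1, 2030 is April 3, 2030.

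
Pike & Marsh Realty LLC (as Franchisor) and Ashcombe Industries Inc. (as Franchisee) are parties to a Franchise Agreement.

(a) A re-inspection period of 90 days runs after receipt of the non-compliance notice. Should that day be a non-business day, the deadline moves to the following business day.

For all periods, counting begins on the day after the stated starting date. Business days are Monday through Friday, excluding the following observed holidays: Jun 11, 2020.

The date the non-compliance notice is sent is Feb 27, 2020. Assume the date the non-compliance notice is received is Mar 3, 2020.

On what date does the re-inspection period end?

The last day of the re-inspection period: 90 calendar days after Mar 3, 2020 is Jun 1, 2020. Jun 1, 2020 is a Monday and is not a listed holiday, so no roll-forward applies.

Jun 1, 2020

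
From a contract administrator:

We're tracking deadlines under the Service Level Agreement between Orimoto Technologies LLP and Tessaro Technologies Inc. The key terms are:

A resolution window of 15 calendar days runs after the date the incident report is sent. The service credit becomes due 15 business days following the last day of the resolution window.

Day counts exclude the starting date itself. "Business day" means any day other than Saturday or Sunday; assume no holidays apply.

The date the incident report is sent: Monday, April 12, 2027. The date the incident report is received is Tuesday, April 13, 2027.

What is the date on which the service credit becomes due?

The last day of the resolution window: 15 calendar days after April 12, 2027 is April 27, 2027.
The date on which the service credit becomes due: 15 business days after Tuesday, April 27, 2027, skipping weekends — Apr 28, Apr 29, Apr 30, May 3, …, May 14, May 17, May 18 — lands on Tuesday, May 18, 2027.

May 18, 2027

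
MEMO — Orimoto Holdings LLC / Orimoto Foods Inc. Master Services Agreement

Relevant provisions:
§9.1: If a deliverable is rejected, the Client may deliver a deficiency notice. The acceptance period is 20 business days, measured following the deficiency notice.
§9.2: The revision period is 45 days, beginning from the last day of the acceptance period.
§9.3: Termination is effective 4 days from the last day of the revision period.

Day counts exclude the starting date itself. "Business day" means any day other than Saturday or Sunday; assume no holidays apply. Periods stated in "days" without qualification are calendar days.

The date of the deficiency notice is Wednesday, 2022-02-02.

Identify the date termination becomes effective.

2022-04-20

From Wednesday, 2022-02-02, 20 business days (Feb 3, Feb 4, Feb 7, Feb 8, …, Feb 28, Mar 1, Mar 2, skipping weekends) brings us to Wednesday, 2022-03-02, which is the last day of the acceptance period.
The last day of the revision period: 2022-03-02 + 45 days = 2022-04-16.
The date termination becomes effective: 2022-04-16 + 4 days = 2022-04-20.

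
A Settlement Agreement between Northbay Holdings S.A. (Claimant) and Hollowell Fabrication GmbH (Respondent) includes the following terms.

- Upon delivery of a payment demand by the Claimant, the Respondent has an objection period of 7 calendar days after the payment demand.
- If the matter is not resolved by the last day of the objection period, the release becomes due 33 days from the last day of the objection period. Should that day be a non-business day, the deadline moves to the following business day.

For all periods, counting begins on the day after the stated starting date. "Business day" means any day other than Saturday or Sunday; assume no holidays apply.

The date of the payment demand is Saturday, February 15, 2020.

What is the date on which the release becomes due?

The last day of the objection period: February 15, 2020 + 7 days = February 22, 2020.
The date on which the release becomes due: 33 calendar days after February 22, 2020 is March 26, 2020. March 26, 2020 is a Thursday, so no roll-forward applies.

March 26, 2020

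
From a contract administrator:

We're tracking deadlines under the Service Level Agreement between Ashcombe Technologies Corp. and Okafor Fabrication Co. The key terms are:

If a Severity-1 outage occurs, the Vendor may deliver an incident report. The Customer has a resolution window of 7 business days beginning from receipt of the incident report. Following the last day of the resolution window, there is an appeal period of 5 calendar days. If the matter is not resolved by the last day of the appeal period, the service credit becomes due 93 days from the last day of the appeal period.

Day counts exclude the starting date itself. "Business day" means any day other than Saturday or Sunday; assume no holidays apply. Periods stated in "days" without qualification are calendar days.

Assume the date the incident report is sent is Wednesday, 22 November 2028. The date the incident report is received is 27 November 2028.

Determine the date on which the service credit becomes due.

The last day of the resolution window: 7 business days after Monday, 27 November 2028, skipping weekends — Nov 28, Nov 29, Nov 30, Dec 1, Dec 4, Dec 5, Dec 6 — lands on Wednesday, 6 December 2028.
The last day of the appeal period: 5 calendar days after 6 December 2028 is 11 December 2028.
Adding 93 calendar days to 11 December 2028 gives 14 March 2029, which is the date on which the service credit becomes due.

14 March 2029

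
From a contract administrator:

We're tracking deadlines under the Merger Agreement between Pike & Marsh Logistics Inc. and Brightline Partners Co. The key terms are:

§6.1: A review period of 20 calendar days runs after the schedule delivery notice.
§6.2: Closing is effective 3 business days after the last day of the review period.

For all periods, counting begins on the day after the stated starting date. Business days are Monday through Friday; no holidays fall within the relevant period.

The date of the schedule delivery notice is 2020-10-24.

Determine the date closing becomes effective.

The last day of the review period: 20 calendar days after 2020-10-24 is 2020-11-13.
The date closing becomes effective: counting 3 business days from Friday, 2020-11-13 (Nov 16, Nov 17, Nov 18, skipping weekends) reaches Wednesday, 2020-11-18.

2020-11-18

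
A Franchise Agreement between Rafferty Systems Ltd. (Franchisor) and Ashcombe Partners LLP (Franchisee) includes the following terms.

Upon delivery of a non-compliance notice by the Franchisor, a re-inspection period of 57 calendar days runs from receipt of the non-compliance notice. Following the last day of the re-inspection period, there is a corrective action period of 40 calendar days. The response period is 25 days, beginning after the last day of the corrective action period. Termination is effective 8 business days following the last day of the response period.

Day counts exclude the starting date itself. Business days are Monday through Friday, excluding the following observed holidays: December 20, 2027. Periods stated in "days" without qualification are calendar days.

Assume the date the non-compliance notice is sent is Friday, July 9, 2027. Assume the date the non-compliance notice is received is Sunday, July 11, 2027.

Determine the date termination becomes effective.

The last day of the re-inspection period: July 11, 2027 + 57 days = September 6, 2027.
The last day of the corrective action period: 40 calendar days after September 6, 2027 is October 16, 2027.
The last day of the response period: 25 calendar days after October 16, 2027 is November 10, 2027.
The date termination becomes effective: counting 8 business days from Wednesday, November 10, 2027 (Nov 11, Nov 12, Nov 15, Nov 16, Nov 17, Nov 18, Nov 19, Nov 22, skipping weekends) reaches Monday, November 22, 2027.

November 22, 2027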